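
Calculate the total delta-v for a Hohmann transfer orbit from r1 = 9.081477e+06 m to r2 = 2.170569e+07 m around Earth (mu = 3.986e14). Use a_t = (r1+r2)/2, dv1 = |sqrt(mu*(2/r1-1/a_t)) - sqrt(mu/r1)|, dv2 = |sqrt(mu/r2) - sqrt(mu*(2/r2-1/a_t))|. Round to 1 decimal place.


Step 1: Transfer semi-major axis a_t = (9.081477e+06 + 2.170569e+07) / 2 = 1.539358e+07 m
Step 2: v1 (circular at r1) = sqrt(mu/r1) = 6625.07 m/s
Step 3: v_t1 = sqrt(mu*(2/r1 - 1/a_t)) = 7866.97 m/s
Step 4: dv1 = |7866.97 - 6625.07| = 1241.9 m/s
Step 5: v2 (circular at r2) = 4285.31 m/s, v_t2 = 3291.47 m/s
Step 6: dv2 = |4285.31 - 3291.47| = 993.83 m/s
Step 7: Total delta-v = 1241.9 + 993.83 = 2235.7 m/s

2235.7


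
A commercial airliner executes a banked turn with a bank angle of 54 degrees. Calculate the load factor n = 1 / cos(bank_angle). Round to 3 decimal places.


Step 1: Convert 54 degrees to radians = 0.942478
Step 2: cos(54 deg) = 0.587785
Step 3: n = 1 / 0.587785 = 1.701

1.701


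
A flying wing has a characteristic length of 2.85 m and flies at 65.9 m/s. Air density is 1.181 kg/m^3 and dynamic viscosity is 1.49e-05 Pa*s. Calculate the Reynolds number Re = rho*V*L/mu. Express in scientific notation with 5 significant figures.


Step 1: Numerator = rho * V * L = 1.181 * 65.9 * 2.85 = 221.809515
Step 2: Re = 221.809515 / 1.49e-05
Step 3: Re = 1.4887e+07

1.4887e+07


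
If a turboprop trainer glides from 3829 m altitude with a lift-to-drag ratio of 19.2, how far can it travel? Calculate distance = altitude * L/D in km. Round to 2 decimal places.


Step 1: Glide distance = altitude * L/D = 3829 * 19.2 = 73516.8 m
Step 2: Convert to km: 73516.8 / 1000 = 73.52 km

73.52


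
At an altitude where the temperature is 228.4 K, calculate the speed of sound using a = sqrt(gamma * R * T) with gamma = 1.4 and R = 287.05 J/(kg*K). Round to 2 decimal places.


Step 1: gamma * R * T = 1.4 * 287.05 * 228.4 = 91787.108
Step 2: a = sqrt(91787.108) = 302.96 m/s

302.96


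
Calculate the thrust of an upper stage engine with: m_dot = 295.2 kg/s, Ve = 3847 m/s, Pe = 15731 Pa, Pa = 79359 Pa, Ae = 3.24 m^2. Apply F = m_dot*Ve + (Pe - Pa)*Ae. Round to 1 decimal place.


Step 1: Momentum thrust = m_dot * Ve = 295.2 * 3847 = 1135634.4 N
Step 2: Pressure thrust = (Pe - Pa) * Ae = (15731 - 79359) * 3.24 = -206154.72 N
Step 3: Total thrust F = 1135634.4 + -206154.72 = 929479.7 N

929479.7


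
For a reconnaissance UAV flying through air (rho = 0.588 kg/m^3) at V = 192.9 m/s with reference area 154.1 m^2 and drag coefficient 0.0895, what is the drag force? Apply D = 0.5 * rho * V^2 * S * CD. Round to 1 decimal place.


Step 1: Dynamic pressure q = 0.5 * 0.588 * 192.9^2 = 10939.8605 Pa
Step 2: Drag D = q * S * CD = 10939.8605 * 154.1 * 0.0895
Step 3: D = 150882.0 N

150882.0


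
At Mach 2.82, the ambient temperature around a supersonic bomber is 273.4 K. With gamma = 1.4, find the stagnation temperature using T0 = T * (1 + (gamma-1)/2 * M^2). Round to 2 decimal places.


Step 1: (gamma-1)/2 = 0.2
Step 2: M^2 = 7.9524
Step 3: 1 + 0.2 * 7.9524 = 2.59048
Step 4: T0 = 273.4 * 2.59048 = 708.24 K

708.24


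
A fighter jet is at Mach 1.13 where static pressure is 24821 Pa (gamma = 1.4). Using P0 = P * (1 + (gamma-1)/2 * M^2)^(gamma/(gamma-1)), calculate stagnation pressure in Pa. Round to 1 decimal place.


Step 1: (gamma-1)/2 * M^2 = 0.2 * 1.2769 = 0.25538
Step 2: 1 + 0.25538 = 1.25538
Step 3: Exponent gamma/(gamma-1) = 3.5
Step 4: P0 = 24821 * 1.25538^3.5 = 55021.5 Pa

55021.5


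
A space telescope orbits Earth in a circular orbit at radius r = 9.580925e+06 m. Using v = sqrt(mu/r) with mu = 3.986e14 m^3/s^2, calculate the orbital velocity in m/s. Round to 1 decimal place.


Step 1: mu / r = 3.986e14 / 9.580925e+06 = 41603498.6183
Step 2: v = sqrt(41603498.6183) = 6450.1 m/s

6450.1


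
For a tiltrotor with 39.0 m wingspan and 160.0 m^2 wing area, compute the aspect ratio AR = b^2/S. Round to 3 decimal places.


Step 1: b^2 = 39.0^2 = 1521.0
Step 2: AR = 1521.0 / 160.0 = 9.506

9.506


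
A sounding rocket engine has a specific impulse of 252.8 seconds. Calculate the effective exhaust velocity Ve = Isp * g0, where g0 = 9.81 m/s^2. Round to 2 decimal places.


Step 1: Ve = Isp * g0 = 252.8 * 9.81
Step 2: Ve = 2479.97 m/s

2479.97


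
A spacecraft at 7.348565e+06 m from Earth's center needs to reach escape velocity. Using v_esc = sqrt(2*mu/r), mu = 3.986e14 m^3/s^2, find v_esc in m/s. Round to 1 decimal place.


Step 1: 2*mu/r = 2 * 3.986e14 / 7.348565e+06 = 108483765.1977
Step 2: v_esc = sqrt(108483765.1977) = 10415.6 m/s

10415.6


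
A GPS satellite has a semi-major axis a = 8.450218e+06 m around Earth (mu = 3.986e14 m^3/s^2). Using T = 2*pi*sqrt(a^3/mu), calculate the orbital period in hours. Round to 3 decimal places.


Step 1: a^3 / mu = 6.033978e+20 / 3.986e14 = 1.513793e+06
Step 2: sqrt(1.513793e+06) = 1230.3629 s
Step 3: T = 2*pi * 1230.3629 = 7730.6 s
Step 4: T in hours = 7730.6 / 3600 = 2.147 hours

2.147


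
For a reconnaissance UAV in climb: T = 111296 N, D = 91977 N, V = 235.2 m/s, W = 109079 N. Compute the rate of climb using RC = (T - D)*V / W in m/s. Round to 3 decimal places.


Step 1: Excess thrust = T - D = 111296 - 91977 = 19319 N
Step 2: Excess power = 19319 * 235.2 = 4543828.8 W
Step 3: RC = 4543828.8 / 109079 = 41.656 m/s

41.656


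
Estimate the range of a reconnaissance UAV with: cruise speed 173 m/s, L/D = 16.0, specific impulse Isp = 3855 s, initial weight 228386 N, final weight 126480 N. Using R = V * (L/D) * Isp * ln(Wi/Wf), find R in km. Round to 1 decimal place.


Step 1: Coefficient = V * (L/D) * Isp = 173 * 16.0 * 3855 = 10670640.0 m
Step 2: Wi/Wf = 228386 / 126480 = 1.805708
Step 3: ln(1.805708) = 0.590953
Step 4: R = 10670640.0 * 0.590953 = 6305846.6 m = 6305.8 km

6305.8


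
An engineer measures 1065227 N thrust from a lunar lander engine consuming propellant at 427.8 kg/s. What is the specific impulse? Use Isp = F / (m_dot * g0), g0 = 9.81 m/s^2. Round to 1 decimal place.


Step 1: m_dot * g0 = 427.8 * 9.81 = 4196.72
Step 2: Isp = 1065227 / 4196.72 = 253.8 s

253.8


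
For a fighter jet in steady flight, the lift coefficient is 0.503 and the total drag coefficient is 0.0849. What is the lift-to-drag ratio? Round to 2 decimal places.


Step 1: L/D = CL / CD = 0.503 / 0.0849
Step 2: L/D = 5.92

5.92


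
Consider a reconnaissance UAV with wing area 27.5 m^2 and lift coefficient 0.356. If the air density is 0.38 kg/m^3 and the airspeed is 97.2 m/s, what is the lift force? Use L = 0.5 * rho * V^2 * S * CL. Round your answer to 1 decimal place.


Step 1: Calculate dynamic pressure q = 0.5 * 0.38 * 97.2^2 = 0.5 * 0.38 * 9447.84 = 1795.0896 Pa
Step 2: Multiply by wing area and lift coefficient: L = 1795.0896 * 27.5 * 0.356
Step 3: L = 49364.964 * 0.356 = 17573.9 N

17573.9


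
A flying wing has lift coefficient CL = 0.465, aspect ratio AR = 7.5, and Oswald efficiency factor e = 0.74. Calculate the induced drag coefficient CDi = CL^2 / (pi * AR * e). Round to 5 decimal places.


Step 1: CL^2 = 0.465^2 = 0.216225
Step 2: pi * AR * e = 3.14159 * 7.5 * 0.74 = 17.435839
Step 3: CDi = 0.216225 / 17.435839 = 0.01240

0.01240


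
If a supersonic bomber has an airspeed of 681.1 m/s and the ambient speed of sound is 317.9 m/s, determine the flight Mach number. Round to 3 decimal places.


Step 1: M = V / a = 681.1 / 317.9
Step 2: M = 2.142

2.142


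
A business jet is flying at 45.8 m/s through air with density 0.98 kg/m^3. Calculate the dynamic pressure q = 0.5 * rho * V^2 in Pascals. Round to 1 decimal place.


Step 1: V^2 = 45.8^2 = 2097.64
Step 2: q = 0.5 * 0.98 * 2097.64
Step 3: q = 1027.8 Pa

1027.8


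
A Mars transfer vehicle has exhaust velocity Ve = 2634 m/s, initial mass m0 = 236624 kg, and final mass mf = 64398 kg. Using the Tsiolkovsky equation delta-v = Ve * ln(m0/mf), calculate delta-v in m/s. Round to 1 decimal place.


Step 1: Mass ratio m0/mf = 236624 / 64398 = 3.6744
Step 2: ln(3.6744) = 1.30139
Step 3: delta-v = 2634 * 1.30139 = 3427.9 m/s

3427.9


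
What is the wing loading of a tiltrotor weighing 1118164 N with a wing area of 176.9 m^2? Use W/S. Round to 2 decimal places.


Step 1: Wing loading = W / S = 1118164 / 176.9
Step 2: Wing loading = 6320.88 N/m^2

6320.88


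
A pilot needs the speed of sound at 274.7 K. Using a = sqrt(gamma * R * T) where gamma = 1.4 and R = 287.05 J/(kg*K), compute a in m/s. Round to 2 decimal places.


Step 1: gamma * R * T = 1.4 * 287.05 * 274.7 = 110393.689
Step 2: a = sqrt(110393.689) = 332.26 m/s

332.26


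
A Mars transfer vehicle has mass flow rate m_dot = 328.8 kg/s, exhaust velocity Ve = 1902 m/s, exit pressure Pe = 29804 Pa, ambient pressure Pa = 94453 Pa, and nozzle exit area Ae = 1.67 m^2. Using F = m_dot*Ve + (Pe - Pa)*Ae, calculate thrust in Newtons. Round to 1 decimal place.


Step 1: Momentum thrust = m_dot * Ve = 328.8 * 1902 = 625377.6 N
Step 2: Pressure thrust = (Pe - Pa) * Ae = (29804 - 94453) * 1.67 = -107963.83 N
Step 3: Total thrust F = 625377.6 + -107963.83 = 517413.8 N

517413.8


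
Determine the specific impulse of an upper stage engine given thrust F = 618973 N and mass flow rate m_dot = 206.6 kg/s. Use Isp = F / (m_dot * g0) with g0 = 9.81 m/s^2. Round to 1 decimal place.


Step 1: m_dot * g0 = 206.6 * 9.81 = 2026.75
Step 2: Isp = 618973 / 2026.75 = 305.4 s

305.4


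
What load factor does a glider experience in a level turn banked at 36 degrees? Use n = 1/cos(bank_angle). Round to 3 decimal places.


Step 1: Convert 36 degrees to radians = 0.628319
Step 2: cos(36 deg) = 0.809017
Step 3: n = 1 / 0.809017 = 1.236

1.236


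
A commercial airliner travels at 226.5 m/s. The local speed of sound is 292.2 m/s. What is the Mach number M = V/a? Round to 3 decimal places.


Step 1: M = V / a = 226.5 / 292.2
Step 2: M = 0.775

0.775


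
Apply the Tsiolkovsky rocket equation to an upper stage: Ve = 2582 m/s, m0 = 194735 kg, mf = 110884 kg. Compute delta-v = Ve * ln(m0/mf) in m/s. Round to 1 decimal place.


Step 1: Mass ratio m0/mf = 194735 / 110884 = 1.756205
Step 2: ln(1.756205) = 0.563155
Step 3: delta-v = 2582 * 0.563155 = 1454.1 m/s

1454.1


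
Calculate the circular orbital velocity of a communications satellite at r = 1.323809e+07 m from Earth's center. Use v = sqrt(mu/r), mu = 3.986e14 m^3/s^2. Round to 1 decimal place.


Step 1: mu / r = 3.986e14 / 1.323809e+07 = 30110083.8565
Step 2: v = sqrt(30110083.8565) = 5487.3 m/s

5487.3


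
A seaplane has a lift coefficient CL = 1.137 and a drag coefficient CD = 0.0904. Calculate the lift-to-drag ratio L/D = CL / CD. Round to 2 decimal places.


Step 1: L/D = CL / CD = 1.137 / 0.0904
Step 2: L/D = 12.58

12.58


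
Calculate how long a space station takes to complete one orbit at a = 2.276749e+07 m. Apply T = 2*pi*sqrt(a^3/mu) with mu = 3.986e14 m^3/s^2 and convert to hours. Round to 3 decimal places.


Step 1: a^3 / mu = 1.180172e+22 / 3.986e14 = 2.960794e+07
Step 2: sqrt(2.960794e+07) = 5441.3177 s
Step 3: T = 2*pi * 5441.3177 = 34188.81 s
Step 4: T in hours = 34188.81 / 3600 = 9.497 hours

9.497


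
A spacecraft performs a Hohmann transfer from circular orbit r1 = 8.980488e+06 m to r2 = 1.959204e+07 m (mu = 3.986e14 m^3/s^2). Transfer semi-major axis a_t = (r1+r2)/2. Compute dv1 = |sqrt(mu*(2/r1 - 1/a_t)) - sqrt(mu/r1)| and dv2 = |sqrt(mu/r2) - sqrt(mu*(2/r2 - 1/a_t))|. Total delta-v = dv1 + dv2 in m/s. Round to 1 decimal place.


Step 1: Transfer semi-major axis a_t = (8.980488e+06 + 1.959204e+07) / 2 = 1.428626e+07 m
Step 2: v1 (circular at r1) = sqrt(mu/r1) = 6662.22 m/s
Step 3: v_t1 = sqrt(mu*(2/r1 - 1/a_t)) = 7801.88 m/s
Step 4: dv1 = |7801.88 - 6662.22| = 1139.66 m/s
Step 5: v2 (circular at r2) = 4510.54 m/s, v_t2 = 3576.18 m/s
Step 6: dv2 = |4510.54 - 3576.18| = 934.36 m/s
Step 7: Total delta-v = 1139.66 + 934.36 = 2074.0 m/s

2074.0


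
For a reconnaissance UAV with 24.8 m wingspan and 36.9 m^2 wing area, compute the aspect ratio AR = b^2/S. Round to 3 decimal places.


Step 1: b^2 = 24.8^2 = 615.04
Step 2: AR = 615.04 / 36.9 = 16.668

16.668


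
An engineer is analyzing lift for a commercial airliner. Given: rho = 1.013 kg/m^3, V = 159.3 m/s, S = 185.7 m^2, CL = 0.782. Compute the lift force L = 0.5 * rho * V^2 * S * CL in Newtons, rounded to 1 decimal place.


Step 1: Calculate dynamic pressure q = 0.5 * 1.013 * 159.3^2 = 0.5 * 1.013 * 25376.49 = 12853.1922 Pa
Step 2: Multiply by wing area and lift coefficient: L = 12853.1922 * 185.7 * 0.782
Step 3: L = 2386837.7888 * 0.782 = 1866507.2 N

1866507.2


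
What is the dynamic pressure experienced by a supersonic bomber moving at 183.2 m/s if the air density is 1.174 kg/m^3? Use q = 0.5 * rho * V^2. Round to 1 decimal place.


Step 1: V^2 = 183.2^2 = 33562.24
Step 2: q = 0.5 * 1.174 * 33562.24
Step 3: q = 19701.0 Pa

19701.0


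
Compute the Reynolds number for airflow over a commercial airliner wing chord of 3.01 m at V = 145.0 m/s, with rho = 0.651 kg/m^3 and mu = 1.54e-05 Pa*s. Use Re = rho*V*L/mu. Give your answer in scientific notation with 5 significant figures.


Step 1: Numerator = rho * V * L = 0.651 * 145.0 * 3.01 = 284.12895
Step 2: Re = 284.12895 / 1.54e-05
Step 3: Re = 1.8450e+07

1.8450e+07


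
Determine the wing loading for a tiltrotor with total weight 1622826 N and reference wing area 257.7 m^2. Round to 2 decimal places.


Step 1: Wing loading = W / S = 1622826 / 257.7
Step 2: Wing loading = 6297.35 N/m^2

6297.35


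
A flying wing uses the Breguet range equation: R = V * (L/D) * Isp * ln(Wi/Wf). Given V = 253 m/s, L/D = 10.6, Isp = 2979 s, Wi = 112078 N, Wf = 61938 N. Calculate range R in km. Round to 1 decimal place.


Step 1: Coefficient = V * (L/D) * Isp = 253 * 10.6 * 2979 = 7989082.2 m
Step 2: Wi/Wf = 112078 / 61938 = 1.809519
Step 3: ln(1.809519) = 0.593061
Step 4: R = 7989082.2 * 0.593061 = 4738014.5 m = 4738.0 km

4738.0


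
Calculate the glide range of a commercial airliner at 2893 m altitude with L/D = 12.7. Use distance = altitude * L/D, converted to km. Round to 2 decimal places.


Step 1: Glide distance = altitude * L/D = 2893 * 12.7 = 36741.1 m
Step 2: Convert to km: 36741.1 / 1000 = 36.74 km

36.74


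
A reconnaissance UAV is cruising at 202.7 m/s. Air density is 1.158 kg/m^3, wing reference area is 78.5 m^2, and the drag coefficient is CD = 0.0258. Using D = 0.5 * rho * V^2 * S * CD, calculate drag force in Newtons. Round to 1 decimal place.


Step 1: Dynamic pressure q = 0.5 * 1.158 * 202.7^2 = 23789.5409 Pa
Step 2: Drag D = q * S * CD = 23789.5409 * 78.5 * 0.0258
Step 3: D = 48181.0 N

48181.0


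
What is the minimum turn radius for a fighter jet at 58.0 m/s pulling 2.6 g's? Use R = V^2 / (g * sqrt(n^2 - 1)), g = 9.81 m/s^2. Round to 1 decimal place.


Step 1: V^2 = 58.0^2 = 3364.0
Step 2: n^2 - 1 = 2.6^2 - 1 = 5.76
Step 3: sqrt(5.76) = 2.4
Step 4: R = 3364.0 / (9.81 * 2.4) = 142.9 m

142.9


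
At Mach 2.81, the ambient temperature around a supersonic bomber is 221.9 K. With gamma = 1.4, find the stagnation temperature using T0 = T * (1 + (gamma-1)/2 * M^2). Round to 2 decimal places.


Step 1: (gamma-1)/2 = 0.2
Step 2: M^2 = 7.8961
Step 3: 1 + 0.2 * 7.8961 = 2.57922
Step 4: T0 = 221.9 * 2.57922 = 572.33 K

572.33


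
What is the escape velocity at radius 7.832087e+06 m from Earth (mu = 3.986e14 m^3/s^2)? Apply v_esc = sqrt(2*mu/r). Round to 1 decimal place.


Step 1: 2*mu/r = 2 * 3.986e14 / 7.832087e+06 = 101786407.6331
Step 2: v_esc = sqrt(101786407.6331) = 10088.9 m/s

10088.9


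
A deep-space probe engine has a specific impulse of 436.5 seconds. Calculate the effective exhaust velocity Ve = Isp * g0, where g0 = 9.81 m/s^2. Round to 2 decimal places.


Step 1: Ve = Isp * g0 = 436.5 * 9.81
Step 2: Ve = 4282.07 m/s

4282.07


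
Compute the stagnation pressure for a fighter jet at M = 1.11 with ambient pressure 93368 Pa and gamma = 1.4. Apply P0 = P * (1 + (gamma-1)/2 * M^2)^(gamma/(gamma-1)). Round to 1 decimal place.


Step 1: (gamma-1)/2 * M^2 = 0.2 * 1.2321 = 0.24642
Step 2: 1 + 0.24642 = 1.24642
Step 3: Exponent gamma/(gamma-1) = 3.5
Step 4: P0 = 93368 * 1.24642^3.5 = 201847.6 Pa

201847.6


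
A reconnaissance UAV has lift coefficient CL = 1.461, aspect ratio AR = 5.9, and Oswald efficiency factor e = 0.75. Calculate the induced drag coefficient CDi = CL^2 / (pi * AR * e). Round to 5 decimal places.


Step 1: CL^2 = 1.461^2 = 2.134521
Step 2: pi * AR * e = 3.14159 * 5.9 * 0.75 = 13.901547
Step 3: CDi = 2.134521 / 13.901547 = 0.15355

0.15355


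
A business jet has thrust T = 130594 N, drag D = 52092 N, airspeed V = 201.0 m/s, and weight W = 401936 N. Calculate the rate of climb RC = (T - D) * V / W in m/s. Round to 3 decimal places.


Step 1: Excess thrust = T - D = 130594 - 52092 = 78502 N
Step 2: Excess power = 78502 * 201.0 = 15778902.0 W
Step 3: RC = 15778902.0 / 401936 = 39.257 m/s

39.257


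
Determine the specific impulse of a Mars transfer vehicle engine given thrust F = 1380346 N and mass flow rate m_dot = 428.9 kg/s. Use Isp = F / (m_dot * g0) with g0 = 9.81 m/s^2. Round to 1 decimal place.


Step 1: m_dot * g0 = 428.9 * 9.81 = 4207.51
Step 2: Isp = 1380346 / 4207.51 = 328.1 s

328.1


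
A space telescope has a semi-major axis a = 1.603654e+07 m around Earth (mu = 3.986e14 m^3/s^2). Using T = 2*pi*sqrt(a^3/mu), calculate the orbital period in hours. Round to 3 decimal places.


Step 1: a^3 / mu = 4.124127e+21 / 3.986e14 = 1.034653e+07
Step 2: sqrt(1.034653e+07) = 3216.6022 s
Step 3: T = 2*pi * 3216.6022 = 20210.51 s
Step 4: T in hours = 20210.51 / 3600 = 5.614 hours

5.614


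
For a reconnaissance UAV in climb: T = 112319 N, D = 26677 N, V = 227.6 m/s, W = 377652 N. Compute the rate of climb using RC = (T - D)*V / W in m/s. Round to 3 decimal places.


Step 1: Excess thrust = T - D = 112319 - 26677 = 85642 N
Step 2: Excess power = 85642 * 227.6 = 19492119.2 W
Step 3: RC = 19492119.2 / 377652 = 51.614 m/s

51.614


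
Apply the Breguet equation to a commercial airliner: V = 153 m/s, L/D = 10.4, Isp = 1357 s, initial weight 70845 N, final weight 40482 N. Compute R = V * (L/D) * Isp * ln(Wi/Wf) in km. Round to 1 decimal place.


Step 1: Coefficient = V * (L/D) * Isp = 153 * 10.4 * 1357 = 2159258.4 m
Step 2: Wi/Wf = 70845 / 40482 = 1.750037
Step 3: ln(1.750037) = 0.559637
Step 4: R = 2159258.4 * 0.559637 = 1208400.8 m = 1208.4 km

1208.4


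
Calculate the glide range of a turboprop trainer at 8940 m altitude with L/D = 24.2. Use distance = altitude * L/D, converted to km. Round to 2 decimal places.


Step 1: Glide distance = altitude * L/D = 8940 * 24.2 = 216348.0 m
Step 2: Convert to km: 216348.0 / 1000 = 216.35 km

216.35


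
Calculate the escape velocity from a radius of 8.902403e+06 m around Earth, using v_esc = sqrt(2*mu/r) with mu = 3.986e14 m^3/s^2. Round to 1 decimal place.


Step 1: 2*mu/r = 2 * 3.986e14 / 8.902403e+06 = 89548855.5169
Step 2: v_esc = sqrt(89548855.5169) = 9463.0 m/s

9463.0


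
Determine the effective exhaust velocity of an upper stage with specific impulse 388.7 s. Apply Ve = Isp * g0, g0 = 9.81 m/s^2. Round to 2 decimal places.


Step 1: Ve = Isp * g0 = 388.7 * 9.81
Step 2: Ve = 3813.15 m/s

3813.15


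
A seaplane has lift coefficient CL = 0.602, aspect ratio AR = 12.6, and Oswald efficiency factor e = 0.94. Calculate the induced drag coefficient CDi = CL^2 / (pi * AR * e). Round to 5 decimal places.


Step 1: CL^2 = 0.602^2 = 0.362404
Step 2: pi * AR * e = 3.14159 * 12.6 * 0.94 = 37.209023
Step 3: CDi = 0.362404 / 37.209023 = 0.00974

0.00974


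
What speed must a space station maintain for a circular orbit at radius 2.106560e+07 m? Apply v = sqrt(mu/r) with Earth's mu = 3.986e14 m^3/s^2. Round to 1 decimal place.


Step 1: mu / r = 3.986e14 / 2.106560e+07 = 18921844.144
Step 2: v = sqrt(18921844.144) = 4349.9 m/s

4349.9


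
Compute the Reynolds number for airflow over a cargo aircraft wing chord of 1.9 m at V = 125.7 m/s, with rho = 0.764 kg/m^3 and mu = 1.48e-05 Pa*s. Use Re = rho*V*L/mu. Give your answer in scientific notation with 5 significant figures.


Step 1: Numerator = rho * V * L = 0.764 * 125.7 * 1.9 = 182.46612
Step 2: Re = 182.46612 / 1.48e-05
Step 3: Re = 1.2329e+07

1.2329e+07


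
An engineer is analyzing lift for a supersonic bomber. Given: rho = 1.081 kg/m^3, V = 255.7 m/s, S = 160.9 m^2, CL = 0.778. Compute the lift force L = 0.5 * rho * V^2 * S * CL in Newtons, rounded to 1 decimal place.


Step 1: Calculate dynamic pressure q = 0.5 * 1.081 * 255.7^2 = 0.5 * 1.081 * 65382.49 = 35339.2358 Pa
Step 2: Multiply by wing area and lift coefficient: L = 35339.2358 * 160.9 * 0.778
Step 3: L = 5686083.0475 * 0.778 = 4423772.6 N

4423772.6


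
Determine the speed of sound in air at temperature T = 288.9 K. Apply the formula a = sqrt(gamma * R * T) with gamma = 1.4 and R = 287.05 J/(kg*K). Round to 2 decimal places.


Step 1: gamma * R * T = 1.4 * 287.05 * 288.9 = 116100.243
Step 2: a = sqrt(116100.243) = 340.73 m/s

340.73


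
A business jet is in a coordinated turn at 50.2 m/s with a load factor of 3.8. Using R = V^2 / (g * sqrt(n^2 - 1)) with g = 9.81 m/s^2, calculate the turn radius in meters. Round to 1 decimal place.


Step 1: V^2 = 50.2^2 = 2520.04
Step 2: n^2 - 1 = 3.8^2 - 1 = 13.44
Step 3: sqrt(13.44) = 3.666061
Step 4: R = 2520.04 / (9.81 * 3.666061) = 70.1 m

70.1


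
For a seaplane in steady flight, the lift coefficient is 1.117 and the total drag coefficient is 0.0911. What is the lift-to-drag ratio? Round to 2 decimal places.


Step 1: L/D = CL / CD = 1.117 / 0.0911
Step 2: L/D = 12.26

12.26


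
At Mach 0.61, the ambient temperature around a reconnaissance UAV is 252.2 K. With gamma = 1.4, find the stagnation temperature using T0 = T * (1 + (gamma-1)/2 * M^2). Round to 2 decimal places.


Step 1: (gamma-1)/2 = 0.2
Step 2: M^2 = 0.3721
Step 3: 1 + 0.2 * 0.3721 = 1.07442
Step 4: T0 = 252.2 * 1.07442 = 270.97 K

270.97


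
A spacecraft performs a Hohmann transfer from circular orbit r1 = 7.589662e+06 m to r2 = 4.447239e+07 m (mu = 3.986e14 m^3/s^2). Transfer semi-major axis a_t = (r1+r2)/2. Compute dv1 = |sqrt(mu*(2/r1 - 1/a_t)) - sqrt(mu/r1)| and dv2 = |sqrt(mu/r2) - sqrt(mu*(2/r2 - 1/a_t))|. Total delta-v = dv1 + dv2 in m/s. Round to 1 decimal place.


Step 1: Transfer semi-major axis a_t = (7.589662e+06 + 4.447239e+07) / 2 = 2.603103e+07 m
Step 2: v1 (circular at r1) = sqrt(mu/r1) = 7246.99 m/s
Step 3: v_t1 = sqrt(mu*(2/r1 - 1/a_t)) = 9472.33 m/s
Step 4: dv1 = |9472.33 - 7246.99| = 2225.35 m/s
Step 5: v2 (circular at r2) = 2993.8 m/s, v_t2 = 1616.55 m/s
Step 6: dv2 = |2993.8 - 1616.55| = 1377.25 m/s
Step 7: Total delta-v = 2225.35 + 1377.25 = 3602.6 m/s

3602.6


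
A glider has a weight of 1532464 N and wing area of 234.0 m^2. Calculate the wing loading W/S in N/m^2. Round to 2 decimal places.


Step 1: Wing loading = W / S = 1532464 / 234.0
Step 2: Wing loading = 6548.99 N/m^2

6548.99


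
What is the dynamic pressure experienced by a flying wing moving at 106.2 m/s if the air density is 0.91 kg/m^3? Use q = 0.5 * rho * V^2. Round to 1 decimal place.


Step 1: V^2 = 106.2^2 = 11278.44
Step 2: q = 0.5 * 0.91 * 11278.44
Step 3: q = 5131.7 Pa

5131.7


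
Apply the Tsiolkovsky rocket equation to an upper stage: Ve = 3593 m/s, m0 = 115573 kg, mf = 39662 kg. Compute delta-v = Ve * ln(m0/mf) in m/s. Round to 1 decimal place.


Step 1: Mass ratio m0/mf = 115573 / 39662 = 2.913948
Step 2: ln(2.913948) = 1.069509
Step 3: delta-v = 3593 * 1.069509 = 3842.7 m/s

3842.7


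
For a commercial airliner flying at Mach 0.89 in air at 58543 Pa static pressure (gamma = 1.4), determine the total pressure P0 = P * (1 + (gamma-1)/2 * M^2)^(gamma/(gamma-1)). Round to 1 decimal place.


Step 1: (gamma-1)/2 * M^2 = 0.2 * 0.7921 = 0.15842
Step 2: 1 + 0.15842 = 1.15842
Step 3: Exponent gamma/(gamma-1) = 3.5
Step 4: P0 = 58543 * 1.15842^3.5 = 97950.4 Pa

97950.4


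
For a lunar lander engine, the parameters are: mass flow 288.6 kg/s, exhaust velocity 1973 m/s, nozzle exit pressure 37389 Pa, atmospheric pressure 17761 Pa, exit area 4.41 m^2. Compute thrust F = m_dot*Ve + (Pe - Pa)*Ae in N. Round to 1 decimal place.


Step 1: Momentum thrust = m_dot * Ve = 288.6 * 1973 = 569407.8 N
Step 2: Pressure thrust = (Pe - Pa) * Ae = (37389 - 17761) * 4.41 = 86559.48 N
Step 3: Total thrust F = 569407.8 + 86559.48 = 655967.3 N

655967.3


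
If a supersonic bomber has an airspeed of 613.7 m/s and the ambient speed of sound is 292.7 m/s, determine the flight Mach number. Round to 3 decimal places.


Step 1: M = V / a = 613.7 / 292.7
Step 2: M = 2.097

2.097


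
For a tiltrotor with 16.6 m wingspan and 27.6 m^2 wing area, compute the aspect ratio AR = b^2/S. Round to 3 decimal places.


Step 1: b^2 = 16.6^2 = 275.56
Step 2: AR = 275.56 / 27.6 = 9.984

9.984


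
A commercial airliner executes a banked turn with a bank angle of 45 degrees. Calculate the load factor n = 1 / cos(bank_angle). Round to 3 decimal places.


Step 1: Convert 45 degrees to radians = 0.785398
Step 2: cos(45 deg) = 0.707107
Step 3: n = 1 / 0.707107 = 1.414

1.414


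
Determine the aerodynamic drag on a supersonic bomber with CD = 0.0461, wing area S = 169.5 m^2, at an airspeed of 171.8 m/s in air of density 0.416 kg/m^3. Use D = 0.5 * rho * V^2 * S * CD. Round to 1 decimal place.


Step 1: Dynamic pressure q = 0.5 * 0.416 * 171.8^2 = 6139.1699 Pa
Step 2: Drag D = q * S * CD = 6139.1699 * 169.5 * 0.0461
Step 3: D = 47971.2 N

47971.2


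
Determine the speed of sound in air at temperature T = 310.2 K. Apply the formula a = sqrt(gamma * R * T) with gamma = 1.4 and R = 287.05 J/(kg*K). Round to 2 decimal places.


Step 1: gamma * R * T = 1.4 * 287.05 * 310.2 = 124660.074
Step 2: a = sqrt(124660.074) = 353.07 m/s

353.07


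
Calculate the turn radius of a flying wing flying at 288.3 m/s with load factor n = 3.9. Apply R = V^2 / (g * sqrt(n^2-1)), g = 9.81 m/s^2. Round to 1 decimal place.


Step 1: V^2 = 288.3^2 = 83116.89
Step 2: n^2 - 1 = 3.9^2 - 1 = 14.21
Step 3: sqrt(14.21) = 3.769615
Step 4: R = 83116.89 / (9.81 * 3.769615) = 2247.6 m

2247.6


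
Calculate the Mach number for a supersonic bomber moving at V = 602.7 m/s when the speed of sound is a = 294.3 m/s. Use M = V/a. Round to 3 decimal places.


Step 1: M = V / a = 602.7 / 294.3
Step 2: M = 2.048

2.048


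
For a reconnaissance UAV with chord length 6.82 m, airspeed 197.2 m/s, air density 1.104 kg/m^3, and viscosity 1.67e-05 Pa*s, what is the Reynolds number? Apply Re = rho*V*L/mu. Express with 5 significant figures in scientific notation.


Step 1: Numerator = rho * V * L = 1.104 * 197.2 * 6.82 = 1484.774016
Step 2: Re = 1484.774016 / 1.67e-05
Step 3: Re = 8.8909e+07

8.8909e+07


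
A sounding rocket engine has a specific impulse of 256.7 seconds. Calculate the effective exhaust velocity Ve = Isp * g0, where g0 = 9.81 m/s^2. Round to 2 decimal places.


Step 1: Ve = Isp * g0 = 256.7 * 9.81
Step 2: Ve = 2518.23 m/s

2518.23


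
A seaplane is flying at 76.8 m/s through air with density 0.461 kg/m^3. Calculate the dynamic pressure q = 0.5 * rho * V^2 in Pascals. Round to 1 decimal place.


Step 1: V^2 = 76.8^2 = 5898.24
Step 2: q = 0.5 * 0.461 * 5898.24
Step 3: q = 1359.5 Pa

1359.5


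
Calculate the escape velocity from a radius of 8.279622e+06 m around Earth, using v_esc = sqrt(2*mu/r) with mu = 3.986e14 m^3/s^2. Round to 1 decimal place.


Step 1: 2*mu/r = 2 * 3.986e14 / 8.279622e+06 = 96284588.8375
Step 2: v_esc = sqrt(96284588.8375) = 9812.5 m/s

9812.5


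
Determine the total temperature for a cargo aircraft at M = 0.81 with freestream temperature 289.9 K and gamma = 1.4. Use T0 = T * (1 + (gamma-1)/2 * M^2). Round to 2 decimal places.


Step 1: (gamma-1)/2 = 0.2
Step 2: M^2 = 0.6561
Step 3: 1 + 0.2 * 0.6561 = 1.13122
Step 4: T0 = 289.9 * 1.13122 = 327.94 K

327.94


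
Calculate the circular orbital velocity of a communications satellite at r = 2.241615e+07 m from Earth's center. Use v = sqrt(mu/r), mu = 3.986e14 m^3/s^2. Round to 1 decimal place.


Step 1: mu / r = 3.986e14 / 2.241615e+07 = 17781822.4807
Step 2: v = sqrt(17781822.4807) = 4216.8 m/s

4216.8


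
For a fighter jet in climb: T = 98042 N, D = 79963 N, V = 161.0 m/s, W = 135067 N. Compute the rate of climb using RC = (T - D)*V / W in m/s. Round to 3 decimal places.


Step 1: Excess thrust = T - D = 98042 - 79963 = 18079 N
Step 2: Excess power = 18079 * 161.0 = 2910719.0 W
Step 3: RC = 2910719.0 / 135067 = 21.550 m/s

21.550


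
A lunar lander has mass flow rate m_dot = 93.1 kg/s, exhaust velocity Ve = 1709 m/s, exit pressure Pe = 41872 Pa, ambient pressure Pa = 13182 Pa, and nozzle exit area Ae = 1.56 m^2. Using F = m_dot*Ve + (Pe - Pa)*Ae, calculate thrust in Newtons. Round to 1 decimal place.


Step 1: Momentum thrust = m_dot * Ve = 93.1 * 1709 = 159107.9 N
Step 2: Pressure thrust = (Pe - Pa) * Ae = (41872 - 13182) * 1.56 = 44756.40 N
Step 3: Total thrust F = 159107.9 + 44756.40 = 203864.3 N

203864.3


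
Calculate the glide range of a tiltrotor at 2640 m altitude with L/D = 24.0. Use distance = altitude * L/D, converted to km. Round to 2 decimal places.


Step 1: Glide distance = altitude * L/D = 2640 * 24.0 = 63360.0 m
Step 2: Convert to km: 63360.0 / 1000 = 63.36 km

63.36


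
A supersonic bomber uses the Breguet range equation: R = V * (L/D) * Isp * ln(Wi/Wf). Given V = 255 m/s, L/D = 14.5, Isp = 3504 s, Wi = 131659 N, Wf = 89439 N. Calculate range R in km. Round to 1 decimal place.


Step 1: Coefficient = V * (L/D) * Isp = 255 * 14.5 * 3504 = 12956040.0 m
Step 2: Wi/Wf = 131659 / 89439 = 1.472054
Step 3: ln(1.472054) = 0.386658
Step 4: R = 12956040.0 * 0.386658 = 5009561.9 m = 5009.6 km

5009.6


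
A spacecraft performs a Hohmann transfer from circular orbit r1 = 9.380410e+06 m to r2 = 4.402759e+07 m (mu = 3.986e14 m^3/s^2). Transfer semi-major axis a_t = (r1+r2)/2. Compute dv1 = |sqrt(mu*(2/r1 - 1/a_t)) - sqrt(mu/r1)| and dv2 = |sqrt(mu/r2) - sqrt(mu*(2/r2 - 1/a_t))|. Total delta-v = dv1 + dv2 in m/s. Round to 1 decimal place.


Step 1: Transfer semi-major axis a_t = (9.380410e+06 + 4.402759e+07) / 2 = 2.670400e+07 m
Step 2: v1 (circular at r1) = sqrt(mu/r1) = 6518.65 m/s
Step 3: v_t1 = sqrt(mu*(2/r1 - 1/a_t)) = 8370.13 m/s
Step 4: dv1 = |8370.13 - 6518.65| = 1851.48 m/s
Step 5: v2 (circular at r2) = 3008.89 m/s, v_t2 = 1783.32 m/s
Step 6: dv2 = |3008.89 - 1783.32| = 1225.57 m/s
Step 7: Total delta-v = 1851.48 + 1225.57 = 3077.0 m/s

3077.0


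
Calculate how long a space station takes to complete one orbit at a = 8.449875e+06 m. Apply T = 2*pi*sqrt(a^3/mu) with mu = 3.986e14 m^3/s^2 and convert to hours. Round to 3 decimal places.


Step 1: a^3 / mu = 6.033243e+20 / 3.986e14 = 1.513609e+06
Step 2: sqrt(1.513609e+06) = 1230.288 s
Step 3: T = 2*pi * 1230.288 = 7730.13 s
Step 4: T in hours = 7730.13 / 3600 = 2.147 hours

2.147


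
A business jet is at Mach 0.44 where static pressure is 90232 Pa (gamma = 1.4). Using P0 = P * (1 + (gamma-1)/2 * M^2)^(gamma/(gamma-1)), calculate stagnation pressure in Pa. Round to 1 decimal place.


Step 1: (gamma-1)/2 * M^2 = 0.2 * 0.1936 = 0.03872
Step 2: 1 + 0.03872 = 1.03872
Step 3: Exponent gamma/(gamma-1) = 3.5
Step 4: P0 = 90232 * 1.03872^3.5 = 103063.6 Pa

103063.6


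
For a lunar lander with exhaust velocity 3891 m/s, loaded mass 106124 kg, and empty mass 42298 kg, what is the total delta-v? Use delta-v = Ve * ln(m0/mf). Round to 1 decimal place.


Step 1: Mass ratio m0/mf = 106124 / 42298 = 2.50896
Step 2: ln(2.50896) = 0.919868
Step 3: delta-v = 3891 * 0.919868 = 3579.2 m/s

3579.2


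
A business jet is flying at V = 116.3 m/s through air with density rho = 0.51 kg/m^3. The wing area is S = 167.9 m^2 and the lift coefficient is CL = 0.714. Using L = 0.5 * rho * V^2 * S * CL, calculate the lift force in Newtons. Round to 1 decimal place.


Step 1: Calculate dynamic pressure q = 0.5 * 0.51 * 116.3^2 = 0.5 * 0.51 * 13525.69 = 3449.0509 Pa
Step 2: Multiply by wing area and lift coefficient: L = 3449.0509 * 167.9 * 0.714
Step 3: L = 579095.6545 * 0.714 = 413474.3 N

413474.3


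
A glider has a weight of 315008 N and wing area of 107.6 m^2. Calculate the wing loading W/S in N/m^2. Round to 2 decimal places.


Step 1: Wing loading = W / S = 315008 / 107.6
Step 2: Wing loading = 2927.58 N/m^2

2927.58


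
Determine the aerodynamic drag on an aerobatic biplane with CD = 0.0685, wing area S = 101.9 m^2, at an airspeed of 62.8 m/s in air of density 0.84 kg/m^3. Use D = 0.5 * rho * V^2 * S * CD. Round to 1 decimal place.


Step 1: Dynamic pressure q = 0.5 * 0.84 * 62.8^2 = 1656.4128 Pa
Step 2: Drag D = q * S * CD = 1656.4128 * 101.9 * 0.0685
Step 3: D = 11562.0 N

11562.0


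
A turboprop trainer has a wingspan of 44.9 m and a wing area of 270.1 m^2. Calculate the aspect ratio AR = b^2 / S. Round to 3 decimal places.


Step 1: b^2 = 44.9^2 = 2016.01
Step 2: AR = 2016.01 / 270.1 = 7.464

7.464


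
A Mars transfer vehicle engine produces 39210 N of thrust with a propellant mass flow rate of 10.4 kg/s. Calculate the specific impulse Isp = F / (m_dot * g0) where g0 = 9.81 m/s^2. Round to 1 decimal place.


Step 1: m_dot * g0 = 10.4 * 9.81 = 102.02
Step 2: Isp = 39210 / 102.02 = 384.3 s

384.3


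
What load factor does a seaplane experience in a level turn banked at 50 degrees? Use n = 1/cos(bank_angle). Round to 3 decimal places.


Step 1: Convert 50 degrees to radians = 0.872665
Step 2: cos(50 deg) = 0.642788
Step 3: n = 1 / 0.642788 = 1.556

1.556


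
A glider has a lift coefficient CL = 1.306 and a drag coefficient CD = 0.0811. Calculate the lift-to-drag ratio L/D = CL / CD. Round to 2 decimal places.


Step 1: L/D = CL / CD = 1.306 / 0.0811
Step 2: L/D = 16.10

16.10


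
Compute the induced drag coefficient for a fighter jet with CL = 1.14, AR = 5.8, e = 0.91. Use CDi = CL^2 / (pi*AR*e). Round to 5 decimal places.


Step 1: CL^2 = 1.14^2 = 1.2996
Step 2: pi * AR * e = 3.14159 * 5.8 * 0.91 = 16.581326
Step 3: CDi = 1.2996 / 16.581326 = 0.07838

0.07838


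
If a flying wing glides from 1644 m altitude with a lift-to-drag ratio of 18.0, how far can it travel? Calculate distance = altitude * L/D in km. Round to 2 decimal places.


Step 1: Glide distance = altitude * L/D = 1644 * 18.0 = 29592.0 m
Step 2: Convert to km: 29592.0 / 1000 = 29.59 km

29.59


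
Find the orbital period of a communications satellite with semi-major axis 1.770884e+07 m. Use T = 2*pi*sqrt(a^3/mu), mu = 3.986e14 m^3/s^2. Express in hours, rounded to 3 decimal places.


Step 1: a^3 / mu = 5.553546e+21 / 3.986e14 = 1.393263e+07
Step 2: sqrt(1.393263e+07) = 3732.6436 s
Step 3: T = 2*pi * 3732.6436 = 23452.89 s
Step 4: T in hours = 23452.89 / 3600 = 6.515 hours

6.515


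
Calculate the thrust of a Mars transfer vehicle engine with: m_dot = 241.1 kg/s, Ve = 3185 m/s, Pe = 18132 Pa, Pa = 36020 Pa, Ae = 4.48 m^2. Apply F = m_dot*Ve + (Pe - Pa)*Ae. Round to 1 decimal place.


Step 1: Momentum thrust = m_dot * Ve = 241.1 * 3185 = 767903.5 N
Step 2: Pressure thrust = (Pe - Pa) * Ae = (18132 - 36020) * 4.48 = -80138.24 N
Step 3: Total thrust F = 767903.5 + -80138.24 = 687765.3 N

687765.3


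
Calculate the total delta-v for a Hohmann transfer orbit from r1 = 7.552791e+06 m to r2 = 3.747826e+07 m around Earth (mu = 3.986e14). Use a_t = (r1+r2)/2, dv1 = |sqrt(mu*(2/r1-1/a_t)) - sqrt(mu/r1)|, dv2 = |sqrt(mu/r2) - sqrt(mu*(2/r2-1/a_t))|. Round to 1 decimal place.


Step 1: Transfer semi-major axis a_t = (7.552791e+06 + 3.747826e+07) / 2 = 2.251553e+07 m
Step 2: v1 (circular at r1) = sqrt(mu/r1) = 7264.65 m/s
Step 3: v_t1 = sqrt(mu*(2/r1 - 1/a_t)) = 9372.68 m/s
Step 4: dv1 = |9372.68 - 7264.65| = 2108.02 m/s
Step 5: v2 (circular at r2) = 3261.21 m/s, v_t2 = 1888.82 m/s
Step 6: dv2 = |3261.21 - 1888.82| = 1372.39 m/s
Step 7: Total delta-v = 2108.02 + 1372.39 = 3480.4 m/s

3480.4


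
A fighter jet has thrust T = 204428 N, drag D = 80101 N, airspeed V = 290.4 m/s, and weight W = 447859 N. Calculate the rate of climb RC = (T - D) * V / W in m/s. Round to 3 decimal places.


Step 1: Excess thrust = T - D = 204428 - 80101 = 124327 N
Step 2: Excess power = 124327 * 290.4 = 36104560.8 W
Step 3: RC = 36104560.8 / 447859 = 80.616 m/s

80.616


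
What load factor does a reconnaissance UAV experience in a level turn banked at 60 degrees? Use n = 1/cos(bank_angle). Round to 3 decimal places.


Step 1: Convert 60 degrees to radians = 1.047198
Step 2: cos(60 deg) = 0.5
Step 3: n = 1 / 0.5 = 2.000

2.000


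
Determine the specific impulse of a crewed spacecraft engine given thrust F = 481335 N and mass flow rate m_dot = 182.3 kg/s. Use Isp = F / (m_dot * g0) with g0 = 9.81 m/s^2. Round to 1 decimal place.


Step 1: m_dot * g0 = 182.3 * 9.81 = 1788.36
Step 2: Isp = 481335 / 1788.36 = 269.1 s

269.1


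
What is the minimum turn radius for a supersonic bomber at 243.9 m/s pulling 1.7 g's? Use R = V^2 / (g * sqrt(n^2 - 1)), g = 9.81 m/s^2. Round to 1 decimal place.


Step 1: V^2 = 243.9^2 = 59487.21
Step 2: n^2 - 1 = 1.7^2 - 1 = 1.89
Step 3: sqrt(1.89) = 1.374773
Step 4: R = 59487.21 / (9.81 * 1.374773) = 4410.9 m

4410.9


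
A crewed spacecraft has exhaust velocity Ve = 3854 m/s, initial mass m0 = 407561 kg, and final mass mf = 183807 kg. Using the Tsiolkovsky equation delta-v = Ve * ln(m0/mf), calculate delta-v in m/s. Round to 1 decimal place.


Step 1: Mass ratio m0/mf = 407561 / 183807 = 2.217331
Step 2: ln(2.217331) = 0.796304
Step 3: delta-v = 3854 * 0.796304 = 3069.0 m/s

3069.0


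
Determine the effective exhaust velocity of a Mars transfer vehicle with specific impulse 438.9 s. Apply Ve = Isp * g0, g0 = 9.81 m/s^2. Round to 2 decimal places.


Step 1: Ve = Isp * g0 = 438.9 * 9.81
Step 2: Ve = 4305.61 m/s

4305.61


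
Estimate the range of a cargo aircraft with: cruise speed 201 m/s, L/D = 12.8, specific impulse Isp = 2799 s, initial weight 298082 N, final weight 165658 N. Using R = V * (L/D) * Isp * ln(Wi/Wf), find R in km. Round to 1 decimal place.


Step 1: Coefficient = V * (L/D) * Isp = 201 * 12.8 * 2799 = 7201267.2 m
Step 2: Wi/Wf = 298082 / 165658 = 1.799382
Step 3: ln(1.799382) = 0.587443
Step 4: R = 7201267.2 * 0.587443 = 4230335.4 m = 4230.3 km

4230.3


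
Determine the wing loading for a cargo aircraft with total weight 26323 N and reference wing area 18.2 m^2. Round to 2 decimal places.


Step 1: Wing loading = W / S = 26323 / 18.2
Step 2: Wing loading = 1446.32 N/m^2

1446.32


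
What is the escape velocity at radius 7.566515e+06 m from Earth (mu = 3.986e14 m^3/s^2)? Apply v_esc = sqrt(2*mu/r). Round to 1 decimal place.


Step 1: 2*mu/r = 2 * 3.986e14 / 7.566515e+06 = 105358940.014
Step 2: v_esc = sqrt(105358940.014) = 10264.5 m/s

10264.5


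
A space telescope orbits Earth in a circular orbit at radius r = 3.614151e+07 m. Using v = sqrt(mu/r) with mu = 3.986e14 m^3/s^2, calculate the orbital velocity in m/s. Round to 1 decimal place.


Step 1: mu / r = 3.986e14 / 3.614151e+07 = 11028869.5741
Step 2: v = sqrt(11028869.5741) = 3321.0 m/s

3321.0


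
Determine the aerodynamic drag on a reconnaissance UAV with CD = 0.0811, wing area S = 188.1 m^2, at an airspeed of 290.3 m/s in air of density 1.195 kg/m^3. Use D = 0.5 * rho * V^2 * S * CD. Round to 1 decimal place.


Step 1: Dynamic pressure q = 0.5 * 1.195 * 290.3^2 = 50353.7688 Pa
Step 2: Drag D = q * S * CD = 50353.7688 * 188.1 * 0.0811
Step 3: D = 768142.2 N

768142.2


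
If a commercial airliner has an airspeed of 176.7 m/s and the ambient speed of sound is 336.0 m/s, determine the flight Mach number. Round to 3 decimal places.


Step 1: M = V / a = 176.7 / 336.0
Step 2: M = 0.526

0.526


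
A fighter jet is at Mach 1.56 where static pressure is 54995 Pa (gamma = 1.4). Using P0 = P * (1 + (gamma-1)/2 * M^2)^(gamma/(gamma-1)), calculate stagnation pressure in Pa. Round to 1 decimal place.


Step 1: (gamma-1)/2 * M^2 = 0.2 * 2.4336 = 0.48672
Step 2: 1 + 0.48672 = 1.48672
Step 3: Exponent gamma/(gamma-1) = 3.5
Step 4: P0 = 54995 * 1.48672^3.5 = 220356.2 Pa

220356.2
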